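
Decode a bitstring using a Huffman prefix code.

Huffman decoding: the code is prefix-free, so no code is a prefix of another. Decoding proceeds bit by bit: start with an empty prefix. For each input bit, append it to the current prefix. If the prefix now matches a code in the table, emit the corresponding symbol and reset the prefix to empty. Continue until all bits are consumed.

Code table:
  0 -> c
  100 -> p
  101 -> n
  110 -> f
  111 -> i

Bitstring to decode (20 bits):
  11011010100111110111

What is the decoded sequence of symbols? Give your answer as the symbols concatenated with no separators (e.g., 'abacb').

Answer: ffnccifi

Derivation:
Bit 0: prefix='1' (no match yet)
Bit 1: prefix='11' (no match yet)
Bit 2: prefix='110' -> emit 'f', reset
Bit 3: prefix='1' (no match yet)
Bit 4: prefix='11' (no match yet)
Bit 5: prefix='110' -> emit 'f', reset
Bit 6: prefix='1' (no match yet)
Bit 7: prefix='10' (no match yet)
Bit 8: prefix='101' -> emit 'n', reset
Bit 9: prefix='0' -> emit 'c', reset
Bit 10: prefix='0' -> emit 'c', reset
Bit 11: prefix='1' (no match yet)
Bit 12: prefix='11' (no match yet)
Bit 13: prefix='111' -> emit 'i', reset
Bit 14: prefix='1' (no match yet)
Bit 15: prefix='11' (no match yet)
Bit 16: prefix='110' -> emit 'f', reset
Bit 17: prefix='1' (no match yet)
Bit 18: prefix='11' (no match yet)
Bit 19: prefix='111' -> emit 'i', reset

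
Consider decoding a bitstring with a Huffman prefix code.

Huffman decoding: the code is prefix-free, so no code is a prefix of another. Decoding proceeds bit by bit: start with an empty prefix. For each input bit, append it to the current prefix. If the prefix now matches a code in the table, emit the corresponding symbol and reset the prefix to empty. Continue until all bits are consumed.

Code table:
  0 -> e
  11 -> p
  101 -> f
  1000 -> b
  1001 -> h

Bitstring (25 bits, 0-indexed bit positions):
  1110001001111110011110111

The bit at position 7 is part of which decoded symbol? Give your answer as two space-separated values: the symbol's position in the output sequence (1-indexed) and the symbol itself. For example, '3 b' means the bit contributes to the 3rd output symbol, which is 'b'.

Bit 0: prefix='1' (no match yet)
Bit 1: prefix='11' -> emit 'p', reset
Bit 2: prefix='1' (no match yet)
Bit 3: prefix='10' (no match yet)
Bit 4: prefix='100' (no match yet)
Bit 5: prefix='1000' -> emit 'b', reset
Bit 6: prefix='1' (no match yet)
Bit 7: prefix='10' (no match yet)
Bit 8: prefix='100' (no match yet)
Bit 9: prefix='1001' -> emit 'h', reset
Bit 10: prefix='1' (no match yet)
Bit 11: prefix='11' -> emit 'p', reset

Answer: 3 h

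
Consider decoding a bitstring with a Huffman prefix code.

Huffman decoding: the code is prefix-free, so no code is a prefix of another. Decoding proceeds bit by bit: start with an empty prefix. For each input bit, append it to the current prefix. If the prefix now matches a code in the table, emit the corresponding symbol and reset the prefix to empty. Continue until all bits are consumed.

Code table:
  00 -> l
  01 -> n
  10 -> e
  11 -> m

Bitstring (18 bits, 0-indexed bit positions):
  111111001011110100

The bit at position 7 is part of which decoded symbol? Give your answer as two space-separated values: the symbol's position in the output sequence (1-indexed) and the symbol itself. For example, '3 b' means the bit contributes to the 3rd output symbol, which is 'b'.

Bit 0: prefix='1' (no match yet)
Bit 1: prefix='11' -> emit 'm', reset
Bit 2: prefix='1' (no match yet)
Bit 3: prefix='11' -> emit 'm', reset
Bit 4: prefix='1' (no match yet)
Bit 5: prefix='11' -> emit 'm', reset
Bit 6: prefix='0' (no match yet)
Bit 7: prefix='00' -> emit 'l', reset
Bit 8: prefix='1' (no match yet)
Bit 9: prefix='10' -> emit 'e', reset
Bit 10: prefix='1' (no match yet)
Bit 11: prefix='11' -> emit 'm', reset

Answer: 4 l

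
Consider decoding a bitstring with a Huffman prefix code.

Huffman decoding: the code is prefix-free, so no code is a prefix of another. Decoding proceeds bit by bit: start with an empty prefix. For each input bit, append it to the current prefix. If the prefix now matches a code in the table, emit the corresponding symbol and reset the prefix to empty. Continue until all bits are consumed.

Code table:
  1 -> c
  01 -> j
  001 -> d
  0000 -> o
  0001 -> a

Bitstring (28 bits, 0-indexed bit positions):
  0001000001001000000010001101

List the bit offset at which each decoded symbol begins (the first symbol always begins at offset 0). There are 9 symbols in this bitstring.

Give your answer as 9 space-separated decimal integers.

Bit 0: prefix='0' (no match yet)
Bit 1: prefix='00' (no match yet)
Bit 2: prefix='000' (no match yet)
Bit 3: prefix='0001' -> emit 'a', reset
Bit 4: prefix='0' (no match yet)
Bit 5: prefix='00' (no match yet)
Bit 6: prefix='000' (no match yet)
Bit 7: prefix='0000' -> emit 'o', reset
Bit 8: prefix='0' (no match yet)
Bit 9: prefix='01' -> emit 'j', reset
Bit 10: prefix='0' (no match yet)
Bit 11: prefix='00' (no match yet)
Bit 12: prefix='001' -> emit 'd', reset
Bit 13: prefix='0' (no match yet)
Bit 14: prefix='00' (no match yet)
Bit 15: prefix='000' (no match yet)
Bit 16: prefix='0000' -> emit 'o', reset
Bit 17: prefix='0' (no match yet)
Bit 18: prefix='00' (no match yet)
Bit 19: prefix='000' (no match yet)
Bit 20: prefix='0001' -> emit 'a', reset
Bit 21: prefix='0' (no match yet)
Bit 22: prefix='00' (no match yet)
Bit 23: prefix='000' (no match yet)
Bit 24: prefix='0001' -> emit 'a', reset
Bit 25: prefix='1' -> emit 'c', reset
Bit 26: prefix='0' (no match yet)
Bit 27: prefix='01' -> emit 'j', reset

Answer: 0 4 8 10 13 17 21 25 26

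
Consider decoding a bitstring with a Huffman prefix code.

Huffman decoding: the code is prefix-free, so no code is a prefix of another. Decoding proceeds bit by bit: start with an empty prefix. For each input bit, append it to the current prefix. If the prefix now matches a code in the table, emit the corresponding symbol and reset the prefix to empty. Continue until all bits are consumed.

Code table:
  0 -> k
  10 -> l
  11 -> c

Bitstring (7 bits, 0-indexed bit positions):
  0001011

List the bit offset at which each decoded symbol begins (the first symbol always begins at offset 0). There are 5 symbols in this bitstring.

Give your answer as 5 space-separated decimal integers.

Answer: 0 1 2 3 5

Derivation:
Bit 0: prefix='0' -> emit 'k', reset
Bit 1: prefix='0' -> emit 'k', reset
Bit 2: prefix='0' -> emit 'k', reset
Bit 3: prefix='1' (no match yet)
Bit 4: prefix='10' -> emit 'l', reset
Bit 5: prefix='1' (no match yet)
Bit 6: prefix='11' -> emit 'c', reset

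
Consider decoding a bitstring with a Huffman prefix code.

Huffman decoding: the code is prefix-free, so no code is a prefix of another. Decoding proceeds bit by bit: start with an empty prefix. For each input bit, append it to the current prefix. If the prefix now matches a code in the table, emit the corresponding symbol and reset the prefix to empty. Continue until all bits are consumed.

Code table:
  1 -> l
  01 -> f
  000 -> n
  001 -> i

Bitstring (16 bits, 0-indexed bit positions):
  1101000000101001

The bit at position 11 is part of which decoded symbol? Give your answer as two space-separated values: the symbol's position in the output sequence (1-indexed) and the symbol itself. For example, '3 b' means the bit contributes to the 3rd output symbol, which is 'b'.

Bit 0: prefix='1' -> emit 'l', reset
Bit 1: prefix='1' -> emit 'l', reset
Bit 2: prefix='0' (no match yet)
Bit 3: prefix='01' -> emit 'f', reset
Bit 4: prefix='0' (no match yet)
Bit 5: prefix='00' (no match yet)
Bit 6: prefix='000' -> emit 'n', reset
Bit 7: prefix='0' (no match yet)
Bit 8: prefix='00' (no match yet)
Bit 9: prefix='000' -> emit 'n', reset
Bit 10: prefix='1' -> emit 'l', reset
Bit 11: prefix='0' (no match yet)
Bit 12: prefix='01' -> emit 'f', reset
Bit 13: prefix='0' (no match yet)
Bit 14: prefix='00' (no match yet)
Bit 15: prefix='001' -> emit 'i', reset

Answer: 7 f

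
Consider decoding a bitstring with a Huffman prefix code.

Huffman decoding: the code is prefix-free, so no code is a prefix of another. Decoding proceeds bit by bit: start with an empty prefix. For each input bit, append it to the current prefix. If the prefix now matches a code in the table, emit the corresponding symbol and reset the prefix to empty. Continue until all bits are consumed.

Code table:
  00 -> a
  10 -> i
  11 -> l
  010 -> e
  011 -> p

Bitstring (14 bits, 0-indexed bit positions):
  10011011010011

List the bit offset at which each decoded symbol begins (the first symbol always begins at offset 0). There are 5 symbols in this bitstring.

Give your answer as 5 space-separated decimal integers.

Bit 0: prefix='1' (no match yet)
Bit 1: prefix='10' -> emit 'i', reset
Bit 2: prefix='0' (no match yet)
Bit 3: prefix='01' (no match yet)
Bit 4: prefix='011' -> emit 'p', reset
Bit 5: prefix='0' (no match yet)
Bit 6: prefix='01' (no match yet)
Bit 7: prefix='011' -> emit 'p', reset
Bit 8: prefix='0' (no match yet)
Bit 9: prefix='01' (no match yet)
Bit 10: prefix='010' -> emit 'e', reset
Bit 11: prefix='0' (no match yet)
Bit 12: prefix='01' (no match yet)
Bit 13: prefix='011' -> emit 'p', reset

Answer: 0 2 5 8 11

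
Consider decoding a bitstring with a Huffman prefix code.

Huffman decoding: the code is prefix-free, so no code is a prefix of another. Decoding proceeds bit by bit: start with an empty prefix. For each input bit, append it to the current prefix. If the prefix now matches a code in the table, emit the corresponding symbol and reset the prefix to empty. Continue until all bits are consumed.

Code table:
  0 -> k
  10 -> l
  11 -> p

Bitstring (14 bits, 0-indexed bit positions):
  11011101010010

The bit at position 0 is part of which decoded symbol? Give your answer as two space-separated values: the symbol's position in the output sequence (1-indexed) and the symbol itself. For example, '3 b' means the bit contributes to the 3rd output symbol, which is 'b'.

Bit 0: prefix='1' (no match yet)
Bit 1: prefix='11' -> emit 'p', reset
Bit 2: prefix='0' -> emit 'k', reset
Bit 3: prefix='1' (no match yet)
Bit 4: prefix='11' -> emit 'p', reset

Answer: 1 p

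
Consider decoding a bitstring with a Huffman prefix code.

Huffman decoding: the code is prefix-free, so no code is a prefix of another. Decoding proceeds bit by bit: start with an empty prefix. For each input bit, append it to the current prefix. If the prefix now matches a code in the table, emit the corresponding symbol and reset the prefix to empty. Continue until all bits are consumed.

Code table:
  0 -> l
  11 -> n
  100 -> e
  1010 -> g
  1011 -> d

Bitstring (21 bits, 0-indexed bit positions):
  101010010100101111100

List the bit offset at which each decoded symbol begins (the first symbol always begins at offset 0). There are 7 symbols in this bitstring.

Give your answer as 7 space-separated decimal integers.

Answer: 0 4 7 11 12 16 18

Derivation:
Bit 0: prefix='1' (no match yet)
Bit 1: prefix='10' (no match yet)
Bit 2: prefix='101' (no match yet)
Bit 3: prefix='1010' -> emit 'g', reset
Bit 4: prefix='1' (no match yet)
Bit 5: prefix='10' (no match yet)
Bit 6: prefix='100' -> emit 'e', reset
Bit 7: prefix='1' (no match yet)
Bit 8: prefix='10' (no match yet)
Bit 9: prefix='101' (no match yet)
Bit 10: prefix='1010' -> emit 'g', reset
Bit 11: prefix='0' -> emit 'l', reset
Bit 12: prefix='1' (no match yet)
Bit 13: prefix='10' (no match yet)
Bit 14: prefix='101' (no match yet)
Bit 15: prefix='1011' -> emit 'd', reset
Bit 16: prefix='1' (no match yet)
Bit 17: prefix='11' -> emit 'n', reset
Bit 18: prefix='1' (no match yet)
Bit 19: prefix='10' (no match yet)
Bit 20: prefix='100' -> emit 'e', reset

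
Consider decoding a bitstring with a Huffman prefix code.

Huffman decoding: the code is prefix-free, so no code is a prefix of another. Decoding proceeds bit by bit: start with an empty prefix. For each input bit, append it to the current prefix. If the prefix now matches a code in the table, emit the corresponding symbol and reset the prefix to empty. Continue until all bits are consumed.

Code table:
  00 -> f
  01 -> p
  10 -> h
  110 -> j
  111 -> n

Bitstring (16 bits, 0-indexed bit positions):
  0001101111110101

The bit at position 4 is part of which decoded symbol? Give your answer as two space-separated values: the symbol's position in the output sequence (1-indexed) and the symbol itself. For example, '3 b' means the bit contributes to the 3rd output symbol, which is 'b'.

Bit 0: prefix='0' (no match yet)
Bit 1: prefix='00' -> emit 'f', reset
Bit 2: prefix='0' (no match yet)
Bit 3: prefix='01' -> emit 'p', reset
Bit 4: prefix='1' (no match yet)
Bit 5: prefix='10' -> emit 'h', reset
Bit 6: prefix='1' (no match yet)
Bit 7: prefix='11' (no match yet)
Bit 8: prefix='111' -> emit 'n', reset

Answer: 3 h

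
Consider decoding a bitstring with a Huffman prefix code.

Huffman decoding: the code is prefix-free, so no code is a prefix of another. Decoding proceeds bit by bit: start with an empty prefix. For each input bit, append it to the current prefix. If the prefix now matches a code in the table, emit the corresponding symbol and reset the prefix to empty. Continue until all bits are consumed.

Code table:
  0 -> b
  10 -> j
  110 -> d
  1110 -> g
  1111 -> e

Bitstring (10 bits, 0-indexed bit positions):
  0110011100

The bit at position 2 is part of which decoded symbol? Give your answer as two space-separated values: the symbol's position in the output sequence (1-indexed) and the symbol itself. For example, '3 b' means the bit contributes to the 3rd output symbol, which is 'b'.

Bit 0: prefix='0' -> emit 'b', reset
Bit 1: prefix='1' (no match yet)
Bit 2: prefix='11' (no match yet)
Bit 3: prefix='110' -> emit 'd', reset
Bit 4: prefix='0' -> emit 'b', reset
Bit 5: prefix='1' (no match yet)
Bit 6: prefix='11' (no match yet)

Answer: 2 d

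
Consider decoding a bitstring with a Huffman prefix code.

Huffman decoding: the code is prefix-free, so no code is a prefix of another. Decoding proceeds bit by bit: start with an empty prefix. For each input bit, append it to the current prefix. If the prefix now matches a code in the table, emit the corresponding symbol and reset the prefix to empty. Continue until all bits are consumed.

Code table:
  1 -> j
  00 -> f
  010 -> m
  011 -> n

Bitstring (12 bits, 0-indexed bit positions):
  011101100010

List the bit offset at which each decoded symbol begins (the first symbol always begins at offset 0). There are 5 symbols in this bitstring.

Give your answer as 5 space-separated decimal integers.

Answer: 0 3 4 7 9

Derivation:
Bit 0: prefix='0' (no match yet)
Bit 1: prefix='01' (no match yet)
Bit 2: prefix='011' -> emit 'n', reset
Bit 3: prefix='1' -> emit 'j', reset
Bit 4: prefix='0' (no match yet)
Bit 5: prefix='01' (no match yet)
Bit 6: prefix='011' -> emit 'n', reset
Bit 7: prefix='0' (no match yet)
Bit 8: prefix='00' -> emit 'f', reset
Bit 9: prefix='0' (no match yet)
Bit 10: prefix='01' (no match yet)
Bit 11: prefix='010' -> emit 'm', reset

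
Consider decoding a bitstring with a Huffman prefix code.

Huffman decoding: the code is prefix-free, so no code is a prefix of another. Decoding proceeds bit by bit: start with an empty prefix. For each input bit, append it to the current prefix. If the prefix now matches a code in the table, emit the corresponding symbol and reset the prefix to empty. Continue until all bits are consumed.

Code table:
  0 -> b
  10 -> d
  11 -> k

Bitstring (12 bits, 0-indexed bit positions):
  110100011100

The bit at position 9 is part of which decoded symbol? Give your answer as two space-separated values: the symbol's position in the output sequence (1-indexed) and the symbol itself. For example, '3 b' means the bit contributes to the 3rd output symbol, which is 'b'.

Bit 0: prefix='1' (no match yet)
Bit 1: prefix='11' -> emit 'k', reset
Bit 2: prefix='0' -> emit 'b', reset
Bit 3: prefix='1' (no match yet)
Bit 4: prefix='10' -> emit 'd', reset
Bit 5: prefix='0' -> emit 'b', reset
Bit 6: prefix='0' -> emit 'b', reset
Bit 7: prefix='1' (no match yet)
Bit 8: prefix='11' -> emit 'k', reset
Bit 9: prefix='1' (no match yet)
Bit 10: prefix='10' -> emit 'd', reset
Bit 11: prefix='0' -> emit 'b', reset

Answer: 7 d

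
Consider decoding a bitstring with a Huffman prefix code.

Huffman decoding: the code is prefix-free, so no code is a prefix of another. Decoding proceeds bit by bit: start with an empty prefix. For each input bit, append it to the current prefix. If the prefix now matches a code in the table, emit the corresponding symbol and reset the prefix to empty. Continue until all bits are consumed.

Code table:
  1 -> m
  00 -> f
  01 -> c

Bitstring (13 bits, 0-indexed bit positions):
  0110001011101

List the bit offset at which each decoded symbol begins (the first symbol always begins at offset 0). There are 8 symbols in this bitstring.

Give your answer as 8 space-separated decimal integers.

Bit 0: prefix='0' (no match yet)
Bit 1: prefix='01' -> emit 'c', reset
Bit 2: prefix='1' -> emit 'm', reset
Bit 3: prefix='0' (no match yet)
Bit 4: prefix='00' -> emit 'f', reset
Bit 5: prefix='0' (no match yet)
Bit 6: prefix='01' -> emit 'c', reset
Bit 7: prefix='0' (no match yet)
Bit 8: prefix='01' -> emit 'c', reset
Bit 9: prefix='1' -> emit 'm', reset
Bit 10: prefix='1' -> emit 'm', reset
Bit 11: prefix='0' (no match yet)
Bit 12: prefix='01' -> emit 'c', reset

Answer: 0 2 3 5 7 9 10 11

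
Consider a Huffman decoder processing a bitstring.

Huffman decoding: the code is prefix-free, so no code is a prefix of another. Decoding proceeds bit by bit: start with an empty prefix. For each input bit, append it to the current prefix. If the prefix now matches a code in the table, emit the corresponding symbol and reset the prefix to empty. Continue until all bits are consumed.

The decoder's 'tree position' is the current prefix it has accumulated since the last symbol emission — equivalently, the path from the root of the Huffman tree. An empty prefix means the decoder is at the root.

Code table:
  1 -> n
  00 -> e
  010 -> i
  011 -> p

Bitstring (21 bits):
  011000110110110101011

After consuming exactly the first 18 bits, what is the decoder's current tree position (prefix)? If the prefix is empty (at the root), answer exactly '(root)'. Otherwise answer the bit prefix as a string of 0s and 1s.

Answer: (root)

Derivation:
Bit 0: prefix='0' (no match yet)
Bit 1: prefix='01' (no match yet)
Bit 2: prefix='011' -> emit 'p', reset
Bit 3: prefix='0' (no match yet)
Bit 4: prefix='00' -> emit 'e', reset
Bit 5: prefix='0' (no match yet)
Bit 6: prefix='01' (no match yet)
Bit 7: prefix='011' -> emit 'p', reset
Bit 8: prefix='0' (no match yet)
Bit 9: prefix='01' (no match yet)
Bit 10: prefix='011' -> emit 'p', reset
Bit 11: prefix='0' (no match yet)
Bit 12: prefix='01' (no match yet)
Bit 13: prefix='011' -> emit 'p', reset
Bit 14: prefix='0' (no match yet)
Bit 15: prefix='01' (no match yet)
Bit 16: prefix='010' -> emit 'i', reset
Bit 17: prefix='1' -> emit 'n', reset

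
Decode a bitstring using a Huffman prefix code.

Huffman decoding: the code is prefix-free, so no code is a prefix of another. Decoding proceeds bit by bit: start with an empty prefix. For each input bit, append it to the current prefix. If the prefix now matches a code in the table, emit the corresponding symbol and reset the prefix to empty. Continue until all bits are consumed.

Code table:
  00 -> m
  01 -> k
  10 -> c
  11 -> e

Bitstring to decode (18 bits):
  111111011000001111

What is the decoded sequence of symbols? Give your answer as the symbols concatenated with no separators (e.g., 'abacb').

Answer: eeekcmmee

Derivation:
Bit 0: prefix='1' (no match yet)
Bit 1: prefix='11' -> emit 'e', reset
Bit 2: prefix='1' (no match yet)
Bit 3: prefix='11' -> emit 'e', reset
Bit 4: prefix='1' (no match yet)
Bit 5: prefix='11' -> emit 'e', reset
Bit 6: prefix='0' (no match yet)
Bit 7: prefix='01' -> emit 'k', reset
Bit 8: prefix='1' (no match yet)
Bit 9: prefix='10' -> emit 'c', reset
Bit 10: prefix='0' (no match yet)
Bit 11: prefix='00' -> emit 'm', reset
Bit 12: prefix='0' (no match yet)
Bit 13: prefix='00' -> emit 'm', reset
Bit 14: prefix='1' (no match yet)
Bit 15: prefix='11' -> emit 'e', reset
Bit 16: prefix='1' (no match yet)
Bit 17: prefix='11' -> emit 'e', reset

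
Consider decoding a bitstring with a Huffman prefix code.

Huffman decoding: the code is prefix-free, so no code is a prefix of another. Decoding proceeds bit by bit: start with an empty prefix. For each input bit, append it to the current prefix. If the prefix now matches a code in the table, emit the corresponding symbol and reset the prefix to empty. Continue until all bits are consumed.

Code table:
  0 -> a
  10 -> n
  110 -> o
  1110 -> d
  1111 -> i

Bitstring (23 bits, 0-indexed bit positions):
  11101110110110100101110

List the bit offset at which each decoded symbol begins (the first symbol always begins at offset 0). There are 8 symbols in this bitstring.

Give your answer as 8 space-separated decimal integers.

Answer: 0 4 8 11 14 16 17 19

Derivation:
Bit 0: prefix='1' (no match yet)
Bit 1: prefix='11' (no match yet)
Bit 2: prefix='111' (no match yet)
Bit 3: prefix='1110' -> emit 'd', reset
Bit 4: prefix='1' (no match yet)
Bit 5: prefix='11' (no match yet)
Bit 6: prefix='111' (no match yet)
Bit 7: prefix='1110' -> emit 'd', reset
Bit 8: prefix='1' (no match yet)
Bit 9: prefix='11' (no match yet)
Bit 10: prefix='110' -> emit 'o', reset
Bit 11: prefix='1' (no match yet)
Bit 12: prefix='11' (no match yet)
Bit 13: prefix='110' -> emit 'o', reset
Bit 14: prefix='1' (no match yet)
Bit 15: prefix='10' -> emit 'n', reset
Bit 16: prefix='0' -> emit 'a', reset
Bit 17: prefix='1' (no match yet)
Bit 18: prefix='10' -> emit 'n', reset
Bit 19: prefix='1' (no match yet)
Bit 20: prefix='11' (no match yet)
Bit 21: prefix='111' (no match yet)
Bit 22: prefix='1110' -> emit 'd', reset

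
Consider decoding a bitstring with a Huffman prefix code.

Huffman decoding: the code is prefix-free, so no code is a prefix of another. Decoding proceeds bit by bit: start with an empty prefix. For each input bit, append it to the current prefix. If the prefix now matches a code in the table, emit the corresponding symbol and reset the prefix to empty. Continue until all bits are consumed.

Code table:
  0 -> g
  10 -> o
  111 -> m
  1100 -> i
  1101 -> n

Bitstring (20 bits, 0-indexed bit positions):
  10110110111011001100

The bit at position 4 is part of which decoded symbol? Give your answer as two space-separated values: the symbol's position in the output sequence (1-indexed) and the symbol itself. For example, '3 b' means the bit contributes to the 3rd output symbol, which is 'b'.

Answer: 2 n

Derivation:
Bit 0: prefix='1' (no match yet)
Bit 1: prefix='10' -> emit 'o', reset
Bit 2: prefix='1' (no match yet)
Bit 3: prefix='11' (no match yet)
Bit 4: prefix='110' (no match yet)
Bit 5: prefix='1101' -> emit 'n', reset
Bit 6: prefix='1' (no match yet)
Bit 7: prefix='10' -> emit 'o', reset
Bit 8: prefix='1' (no match yet)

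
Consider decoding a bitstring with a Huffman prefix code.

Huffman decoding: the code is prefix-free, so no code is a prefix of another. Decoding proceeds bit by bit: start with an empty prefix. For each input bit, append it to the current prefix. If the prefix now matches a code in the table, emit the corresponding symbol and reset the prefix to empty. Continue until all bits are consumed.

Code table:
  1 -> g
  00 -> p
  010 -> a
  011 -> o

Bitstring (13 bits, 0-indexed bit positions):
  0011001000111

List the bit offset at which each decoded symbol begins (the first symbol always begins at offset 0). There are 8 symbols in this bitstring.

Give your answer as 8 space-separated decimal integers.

Answer: 0 2 3 4 6 7 9 12

Derivation:
Bit 0: prefix='0' (no match yet)
Bit 1: prefix='00' -> emit 'p', reset
Bit 2: prefix='1' -> emit 'g', reset
Bit 3: prefix='1' -> emit 'g', reset
Bit 4: prefix='0' (no match yet)
Bit 5: prefix='00' -> emit 'p', reset
Bit 6: prefix='1' -> emit 'g', reset
Bit 7: prefix='0' (no match yet)
Bit 8: prefix='00' -> emit 'p', reset
Bit 9: prefix='0' (no match yet)
Bit 10: prefix='01' (no match yet)
Bit 11: prefix='011' -> emit 'o', reset
Bit 12: prefix='1' -> emit 'g', reset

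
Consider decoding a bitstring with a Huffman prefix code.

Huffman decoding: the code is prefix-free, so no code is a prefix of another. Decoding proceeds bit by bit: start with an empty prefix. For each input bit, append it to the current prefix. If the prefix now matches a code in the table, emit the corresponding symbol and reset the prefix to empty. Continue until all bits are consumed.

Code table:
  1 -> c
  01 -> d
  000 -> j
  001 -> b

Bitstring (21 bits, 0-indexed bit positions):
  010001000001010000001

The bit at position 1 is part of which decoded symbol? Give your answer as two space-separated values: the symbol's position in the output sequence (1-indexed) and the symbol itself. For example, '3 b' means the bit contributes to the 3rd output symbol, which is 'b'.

Answer: 1 d

Derivation:
Bit 0: prefix='0' (no match yet)
Bit 1: prefix='01' -> emit 'd', reset
Bit 2: prefix='0' (no match yet)
Bit 3: prefix='00' (no match yet)
Bit 4: prefix='000' -> emit 'j', reset
Bit 5: prefix='1' -> emit 'c', reset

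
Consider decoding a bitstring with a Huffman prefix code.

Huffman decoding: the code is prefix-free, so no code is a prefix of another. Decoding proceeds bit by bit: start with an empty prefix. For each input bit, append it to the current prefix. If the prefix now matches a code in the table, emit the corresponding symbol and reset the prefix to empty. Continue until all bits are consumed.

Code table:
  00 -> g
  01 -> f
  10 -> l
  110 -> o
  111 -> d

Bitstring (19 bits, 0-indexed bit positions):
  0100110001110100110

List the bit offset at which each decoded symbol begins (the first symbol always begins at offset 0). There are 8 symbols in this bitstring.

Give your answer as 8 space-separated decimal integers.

Answer: 0 2 4 7 9 12 14 16

Derivation:
Bit 0: prefix='0' (no match yet)
Bit 1: prefix='01' -> emit 'f', reset
Bit 2: prefix='0' (no match yet)
Bit 3: prefix='00' -> emit 'g', reset
Bit 4: prefix='1' (no match yet)
Bit 5: prefix='11' (no match yet)
Bit 6: prefix='110' -> emit 'o', reset
Bit 7: prefix='0' (no match yet)
Bit 8: prefix='00' -> emit 'g', reset
Bit 9: prefix='1' (no match yet)
Bit 10: prefix='11' (no match yet)
Bit 11: prefix='111' -> emit 'd', reset
Bit 12: prefix='0' (no match yet)
Bit 13: prefix='01' -> emit 'f', reset
Bit 14: prefix='0' (no match yet)
Bit 15: prefix='00' -> emit 'g', reset
Bit 16: prefix='1' (no match yet)
Bit 17: prefix='11' (no match yet)
Bit 18: prefix='110' -> emit 'o', reset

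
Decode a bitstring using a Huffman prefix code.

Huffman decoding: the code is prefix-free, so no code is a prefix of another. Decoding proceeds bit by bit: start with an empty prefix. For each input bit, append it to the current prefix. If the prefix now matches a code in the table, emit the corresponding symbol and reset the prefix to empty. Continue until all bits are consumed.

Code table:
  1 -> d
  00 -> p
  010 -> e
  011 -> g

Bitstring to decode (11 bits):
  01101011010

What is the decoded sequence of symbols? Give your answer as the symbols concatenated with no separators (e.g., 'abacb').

Answer: gedde

Derivation:
Bit 0: prefix='0' (no match yet)
Bit 1: prefix='01' (no match yet)
Bit 2: prefix='011' -> emit 'g', reset
Bit 3: prefix='0' (no match yet)
Bit 4: prefix='01' (no match yet)
Bit 5: prefix='010' -> emit 'e', reset
Bit 6: prefix='1' -> emit 'd', reset
Bit 7: prefix='1' -> emit 'd', reset
Bit 8: prefix='0' (no match yet)
Bit 9: prefix='01' (no match yet)
Bit 10: prefix='010' -> emit 'e', reset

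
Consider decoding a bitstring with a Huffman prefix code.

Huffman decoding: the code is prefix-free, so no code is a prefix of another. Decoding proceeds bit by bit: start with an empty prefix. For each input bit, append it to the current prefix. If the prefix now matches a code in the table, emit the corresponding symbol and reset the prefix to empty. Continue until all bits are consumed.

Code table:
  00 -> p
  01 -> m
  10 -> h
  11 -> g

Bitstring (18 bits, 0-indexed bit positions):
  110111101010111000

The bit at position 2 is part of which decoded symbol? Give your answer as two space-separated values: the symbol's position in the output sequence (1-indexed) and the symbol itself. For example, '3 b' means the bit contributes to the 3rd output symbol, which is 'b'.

Bit 0: prefix='1' (no match yet)
Bit 1: prefix='11' -> emit 'g', reset
Bit 2: prefix='0' (no match yet)
Bit 3: prefix='01' -> emit 'm', reset
Bit 4: prefix='1' (no match yet)
Bit 5: prefix='11' -> emit 'g', reset
Bit 6: prefix='1' (no match yet)

Answer: 2 m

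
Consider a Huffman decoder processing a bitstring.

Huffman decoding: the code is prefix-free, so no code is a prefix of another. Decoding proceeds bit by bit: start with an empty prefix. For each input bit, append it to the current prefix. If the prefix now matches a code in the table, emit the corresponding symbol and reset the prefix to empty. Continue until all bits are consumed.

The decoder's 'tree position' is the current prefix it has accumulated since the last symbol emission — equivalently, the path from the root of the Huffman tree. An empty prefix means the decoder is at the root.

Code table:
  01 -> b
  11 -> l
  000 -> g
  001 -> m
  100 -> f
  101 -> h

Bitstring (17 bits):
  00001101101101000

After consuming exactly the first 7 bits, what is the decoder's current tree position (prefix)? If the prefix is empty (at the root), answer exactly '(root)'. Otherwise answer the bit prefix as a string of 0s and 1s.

Answer: 10

Derivation:
Bit 0: prefix='0' (no match yet)
Bit 1: prefix='00' (no match yet)
Bit 2: prefix='000' -> emit 'g', reset
Bit 3: prefix='0' (no match yet)
Bit 4: prefix='01' -> emit 'b', reset
Bit 5: prefix='1' (no match yet)
Bit 6: prefix='10' (no match yet)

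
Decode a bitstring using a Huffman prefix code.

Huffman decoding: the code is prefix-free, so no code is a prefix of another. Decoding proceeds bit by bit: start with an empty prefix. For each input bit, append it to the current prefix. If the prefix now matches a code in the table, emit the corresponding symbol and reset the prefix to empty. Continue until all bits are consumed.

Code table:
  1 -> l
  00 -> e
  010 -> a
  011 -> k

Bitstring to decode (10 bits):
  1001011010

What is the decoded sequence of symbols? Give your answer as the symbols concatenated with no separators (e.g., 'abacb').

Bit 0: prefix='1' -> emit 'l', reset
Bit 1: prefix='0' (no match yet)
Bit 2: prefix='00' -> emit 'e', reset
Bit 3: prefix='1' -> emit 'l', reset
Bit 4: prefix='0' (no match yet)
Bit 5: prefix='01' (no match yet)
Bit 6: prefix='011' -> emit 'k', reset
Bit 7: prefix='0' (no match yet)
Bit 8: prefix='01' (no match yet)
Bit 9: prefix='010' -> emit 'a', reset

Answer: lelka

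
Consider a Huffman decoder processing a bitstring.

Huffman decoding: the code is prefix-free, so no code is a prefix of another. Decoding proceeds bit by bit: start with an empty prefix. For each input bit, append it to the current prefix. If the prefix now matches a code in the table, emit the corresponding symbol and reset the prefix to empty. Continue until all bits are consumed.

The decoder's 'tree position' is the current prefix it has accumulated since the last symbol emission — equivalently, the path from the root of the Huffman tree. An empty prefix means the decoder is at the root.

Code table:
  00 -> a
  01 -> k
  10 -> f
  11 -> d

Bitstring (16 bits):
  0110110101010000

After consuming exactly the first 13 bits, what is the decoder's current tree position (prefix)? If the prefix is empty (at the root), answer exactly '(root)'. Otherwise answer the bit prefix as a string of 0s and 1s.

Answer: 0

Derivation:
Bit 0: prefix='0' (no match yet)
Bit 1: prefix='01' -> emit 'k', reset
Bit 2: prefix='1' (no match yet)
Bit 3: prefix='10' -> emit 'f', reset
Bit 4: prefix='1' (no match yet)
Bit 5: prefix='11' -> emit 'd', reset
Bit 6: prefix='0' (no match yet)
Bit 7: prefix='01' -> emit 'k', reset
Bit 8: prefix='0' (no match yet)
Bit 9: prefix='01' -> emit 'k', reset
Bit 10: prefix='0' (no match yet)
Bit 11: prefix='01' -> emit 'k', reset
Bit 12: prefix='0' (no match yet)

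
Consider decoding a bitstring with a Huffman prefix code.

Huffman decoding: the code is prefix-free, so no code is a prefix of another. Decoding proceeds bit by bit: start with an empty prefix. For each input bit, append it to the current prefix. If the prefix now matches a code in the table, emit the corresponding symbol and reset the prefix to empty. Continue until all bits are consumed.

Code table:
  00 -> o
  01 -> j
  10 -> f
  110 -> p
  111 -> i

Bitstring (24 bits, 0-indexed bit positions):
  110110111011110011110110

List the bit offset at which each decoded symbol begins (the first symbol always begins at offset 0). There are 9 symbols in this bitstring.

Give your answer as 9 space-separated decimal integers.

Answer: 0 3 6 9 11 14 16 19 21

Derivation:
Bit 0: prefix='1' (no match yet)
Bit 1: prefix='11' (no match yet)
Bit 2: prefix='110' -> emit 'p', reset
Bit 3: prefix='1' (no match yet)
Bit 4: prefix='11' (no match yet)
Bit 5: prefix='110' -> emit 'p', reset
Bit 6: prefix='1' (no match yet)
Bit 7: prefix='11' (no match yet)
Bit 8: prefix='111' -> emit 'i', reset
Bit 9: prefix='0' (no match yet)
Bit 10: prefix='01' -> emit 'j', reset
Bit 11: prefix='1' (no match yet)
Bit 12: prefix='11' (no match yet)
Bit 13: prefix='111' -> emit 'i', reset
Bit 14: prefix='0' (no match yet)
Bit 15: prefix='00' -> emit 'o', reset
Bit 16: prefix='1' (no match yet)
Bit 17: prefix='11' (no match yet)
Bit 18: prefix='111' -> emit 'i', reset
Bit 19: prefix='1' (no match yet)
Bit 20: prefix='10' -> emit 'f', reset
Bit 21: prefix='1' (no match yet)
Bit 22: prefix='11' (no match yet)
Bit 23: prefix='110' -> emit 'p', reset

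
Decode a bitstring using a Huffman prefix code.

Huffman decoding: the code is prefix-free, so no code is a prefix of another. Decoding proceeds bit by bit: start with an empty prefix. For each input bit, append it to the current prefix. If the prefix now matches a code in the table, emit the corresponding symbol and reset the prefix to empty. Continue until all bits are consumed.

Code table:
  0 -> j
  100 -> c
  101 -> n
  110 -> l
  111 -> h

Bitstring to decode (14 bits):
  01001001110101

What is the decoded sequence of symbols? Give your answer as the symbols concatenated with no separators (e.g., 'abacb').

Bit 0: prefix='0' -> emit 'j', reset
Bit 1: prefix='1' (no match yet)
Bit 2: prefix='10' (no match yet)
Bit 3: prefix='100' -> emit 'c', reset
Bit 4: prefix='1' (no match yet)
Bit 5: prefix='10' (no match yet)
Bit 6: prefix='100' -> emit 'c', reset
Bit 7: prefix='1' (no match yet)
Bit 8: prefix='11' (no match yet)
Bit 9: prefix='111' -> emit 'h', reset
Bit 10: prefix='0' -> emit 'j', reset
Bit 11: prefix='1' (no match yet)
Bit 12: prefix='10' (no match yet)
Bit 13: prefix='101' -> emit 'n', reset

Answer: jcchjn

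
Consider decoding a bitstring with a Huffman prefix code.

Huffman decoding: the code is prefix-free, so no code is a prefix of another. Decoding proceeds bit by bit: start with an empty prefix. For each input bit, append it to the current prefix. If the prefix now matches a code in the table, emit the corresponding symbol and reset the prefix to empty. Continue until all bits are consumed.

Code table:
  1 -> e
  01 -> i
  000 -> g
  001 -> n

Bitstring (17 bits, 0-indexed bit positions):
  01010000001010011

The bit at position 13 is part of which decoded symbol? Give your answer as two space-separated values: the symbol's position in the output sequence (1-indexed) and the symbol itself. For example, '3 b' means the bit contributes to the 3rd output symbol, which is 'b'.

Answer: 7 n

Derivation:
Bit 0: prefix='0' (no match yet)
Bit 1: prefix='01' -> emit 'i', reset
Bit 2: prefix='0' (no match yet)
Bit 3: prefix='01' -> emit 'i', reset
Bit 4: prefix='0' (no match yet)
Bit 5: prefix='00' (no match yet)
Bit 6: prefix='000' -> emit 'g', reset
Bit 7: prefix='0' (no match yet)
Bit 8: prefix='00' (no match yet)
Bit 9: prefix='000' -> emit 'g', reset
Bit 10: prefix='1' -> emit 'e', reset
Bit 11: prefix='0' (no match yet)
Bit 12: prefix='01' -> emit 'i', reset
Bit 13: prefix='0' (no match yet)
Bit 14: prefix='00' (no match yet)
Bit 15: prefix='001' -> emit 'n', reset
Bit 16: prefix='1' -> emit 'e', reset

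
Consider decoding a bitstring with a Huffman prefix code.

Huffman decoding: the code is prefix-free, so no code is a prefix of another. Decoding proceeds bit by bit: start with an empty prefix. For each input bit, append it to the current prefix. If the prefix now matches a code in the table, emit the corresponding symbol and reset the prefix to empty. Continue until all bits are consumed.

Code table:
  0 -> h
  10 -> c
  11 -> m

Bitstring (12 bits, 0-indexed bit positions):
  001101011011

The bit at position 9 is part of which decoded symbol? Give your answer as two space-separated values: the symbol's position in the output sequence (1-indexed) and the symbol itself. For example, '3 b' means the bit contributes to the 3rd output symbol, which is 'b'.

Answer: 7 h

Derivation:
Bit 0: prefix='0' -> emit 'h', reset
Bit 1: prefix='0' -> emit 'h', reset
Bit 2: prefix='1' (no match yet)
Bit 3: prefix='11' -> emit 'm', reset
Bit 4: prefix='0' -> emit 'h', reset
Bit 5: prefix='1' (no match yet)
Bit 6: prefix='10' -> emit 'c', reset
Bit 7: prefix='1' (no match yet)
Bit 8: prefix='11' -> emit 'm', reset
Bit 9: prefix='0' -> emit 'h', reset
Bit 10: prefix='1' (no match yet)
Bit 11: prefix='11' -> emit 'm', reset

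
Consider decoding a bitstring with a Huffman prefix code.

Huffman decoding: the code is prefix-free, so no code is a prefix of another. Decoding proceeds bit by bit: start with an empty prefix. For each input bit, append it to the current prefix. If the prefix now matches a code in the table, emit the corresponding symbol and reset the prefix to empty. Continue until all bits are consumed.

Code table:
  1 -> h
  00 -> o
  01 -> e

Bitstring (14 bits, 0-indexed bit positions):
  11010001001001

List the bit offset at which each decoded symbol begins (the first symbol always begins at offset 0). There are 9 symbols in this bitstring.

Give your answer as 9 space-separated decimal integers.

Bit 0: prefix='1' -> emit 'h', reset
Bit 1: prefix='1' -> emit 'h', reset
Bit 2: prefix='0' (no match yet)
Bit 3: prefix='01' -> emit 'e', reset
Bit 4: prefix='0' (no match yet)
Bit 5: prefix='00' -> emit 'o', reset
Bit 6: prefix='0' (no match yet)
Bit 7: prefix='01' -> emit 'e', reset
Bit 8: prefix='0' (no match yet)
Bit 9: prefix='00' -> emit 'o', reset
Bit 10: prefix='1' -> emit 'h', reset
Bit 11: prefix='0' (no match yet)
Bit 12: prefix='00' -> emit 'o', reset
Bit 13: prefix='1' -> emit 'h', reset

Answer: 0 1 2 4 6 8 10 11 13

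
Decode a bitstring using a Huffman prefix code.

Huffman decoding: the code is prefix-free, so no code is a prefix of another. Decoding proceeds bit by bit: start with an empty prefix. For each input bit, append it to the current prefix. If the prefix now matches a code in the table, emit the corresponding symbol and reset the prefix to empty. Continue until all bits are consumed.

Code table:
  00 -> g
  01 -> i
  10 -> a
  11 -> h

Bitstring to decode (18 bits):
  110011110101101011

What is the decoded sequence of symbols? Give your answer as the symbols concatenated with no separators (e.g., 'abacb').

Answer: hghhiiaah

Derivation:
Bit 0: prefix='1' (no match yet)
Bit 1: prefix='11' -> emit 'h', reset
Bit 2: prefix='0' (no match yet)
Bit 3: prefix='00' -> emit 'g', reset
Bit 4: prefix='1' (no match yet)
Bit 5: prefix='11' -> emit 'h', reset
Bit 6: prefix='1' (no match yet)
Bit 7: prefix='11' -> emit 'h', reset
Bit 8: prefix='0' (no match yet)
Bit 9: prefix='01' -> emit 'i', reset
Bit 10: prefix='0' (no match yet)
Bit 11: prefix='01' -> emit 'i', reset
Bit 12: prefix='1' (no match yet)
Bit 13: prefix='10' -> emit 'a', reset
Bit 14: prefix='1' (no match yet)
Bit 15: prefix='10' -> emit 'a', reset
Bit 16: prefix='1' (no match yet)
Bit 17: prefix='11' -> emit 'h', reset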